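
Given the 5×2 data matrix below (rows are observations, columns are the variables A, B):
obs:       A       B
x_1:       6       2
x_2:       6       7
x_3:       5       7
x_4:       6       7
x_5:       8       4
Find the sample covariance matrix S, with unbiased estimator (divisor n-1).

Step 1 — column means:
  mean(A) = (6 + 6 + 5 + 6 + 8) / 5 = 31/5 = 6.2
  mean(B) = (2 + 7 + 7 + 7 + 4) / 5 = 27/5 = 5.4

Step 2 — sample covariance S[i,j] = (1/(n-1)) · Σ_k (x_{k,i} - mean_i) · (x_{k,j} - mean_j), with n-1 = 4.
  S[A,A] = ((-0.2)·(-0.2) + (-0.2)·(-0.2) + (-1.2)·(-1.2) + (-0.2)·(-0.2) + (1.8)·(1.8)) / 4 = 4.8/4 = 1.2
  S[A,B] = ((-0.2)·(-3.4) + (-0.2)·(1.6) + (-1.2)·(1.6) + (-0.2)·(1.6) + (1.8)·(-1.4)) / 4 = -4.4/4 = -1.1
  S[B,B] = ((-3.4)·(-3.4) + (1.6)·(1.6) + (1.6)·(1.6) + (1.6)·(1.6) + (-1.4)·(-1.4)) / 4 = 21.2/4 = 5.3

S is symmetric (S[j,i] = S[i,j]). Assembling:

S = [[1.2, -1.1],
 [-1.1, 5.3]]


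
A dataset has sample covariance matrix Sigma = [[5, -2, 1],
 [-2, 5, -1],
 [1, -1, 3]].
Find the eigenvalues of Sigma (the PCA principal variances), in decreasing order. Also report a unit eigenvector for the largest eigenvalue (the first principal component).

Step 1 — characteristic polynomial p(λ) = det(λI - Sigma) = λ³ - tr·λ² + c_1·λ - det, where tr = trace, c_1 = sum of the principal 2×2 minors, det = det(Sigma):
  tr = 5 + 5 + 3 = 13,
  c_1 = (5·5 - (-2)²) + (5·3 - (1)²) + (5·3 - (-1)²) = 21 + 14 + 14 = 49,
  det = 5·(5·3 - (-1)²) - (-2)·((-2)·3 - (-1)·(1)) + (1)·((-2)·(-1) - 5·(1)) = 5·(14) - (-2)·(-5) + (1)·(-3) = 57.
  So p(λ) = λ³ - 13λ² + 49λ - 57.
Step 2 — look for an integer root (rational root theorem: any rational root is an integer divisor of 57). Testing λ = 3:
  p(3) = 27 - 117 + 147 - 57 = 0  ✓
  Dividing out (λ - 3): p(λ) = (λ - 3)(λ² - 10λ + 19).
Step 3 — remaining eigenvalues from the quadratic λ² - 10λ + 19 = 0:
  Δ = 10² - 4·19 = 100 - 76 = 24,  λ = (10 ± √24)/2 = (10 ± 4.899)/2 ≈ 7.4495 or 2.5505.
  Sorted: λ_1 = 7.4495,  λ_2 = 3,  λ_3 = 2.5505  (check: sum = 13 = tr ✓).

Step 4 — unit eigenvector for λ_1 ≈ 7.4495: v spans the null space of (Sigma - λ_1 I), whose rows are
  r_1 = (-2.4495, -2, 1),  r_2 = (-2, -2.4495, -1),  r_3 = (1, -1, -4.4495).
  v is orthogonal to every row, so take v ∝ r_1 × r_2 = ((-2)·(-1) - (1)·(-2.4495), (1)·(-2) - (-2.4495)·(-1), (-2.4495)·(-2.4495) - (-2)·(-2)) ≈ (4.4495, -4.4495, 2).
  Let u = (4.4495, -4.4495, 2).
  ||u|| = √((4.4495)² + (-4.4495)² + (2)²) = √(43.5959) ≈ 6.6027,  v_1 = u/||u|| ≈ (0.6739, -0.6739, 0.3029) (||v_1|| = 1).

λ_1 = 7.4495,  λ_2 = 3,  λ_3 = 2.5505;  v_1 ≈ (0.6739, -0.6739, 0.3029)


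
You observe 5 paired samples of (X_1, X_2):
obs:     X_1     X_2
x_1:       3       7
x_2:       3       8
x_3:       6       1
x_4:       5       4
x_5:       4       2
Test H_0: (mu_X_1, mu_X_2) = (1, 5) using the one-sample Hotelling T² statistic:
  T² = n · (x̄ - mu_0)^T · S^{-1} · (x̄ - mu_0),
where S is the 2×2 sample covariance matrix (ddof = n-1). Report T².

Step 1 — sample mean vector:
  mean(X_1) = (3 + 3 + 6 + 5 + 4) / 5 = 21/5 = 4.2
  mean(X_2) = (7 + 8 + 1 + 4 + 2) / 5 = 22/5 = 4.4
  x̄ = (4.2, 4.4),  deviation x̄ - mu_0 = (4.2, 4.4) - (1, 5) = (3.2, -0.6).

Step 2 — sample covariance matrix, S[i,j] = (1/(n-1)) · Σ_k (x_{k,i} - mean_i) · (x_{k,j} - mean_j), divisor n-1 = 4:
  S[X_1,X_1] = ((-1.2)·(-1.2) + (-1.2)·(-1.2) + (1.8)·(1.8) + (0.8)·(0.8) + (-0.2)·(-0.2)) / 4 = 6.8/4 = 1.7
  S[X_1,X_2] = ((-1.2)·(2.6) + (-1.2)·(3.6) + (1.8)·(-3.4) + (0.8)·(-0.4) + (-0.2)·(-2.4)) / 4 = -13.4/4 = -3.35
  S[X_2,X_2] = ((2.6)·(2.6) + (3.6)·(3.6) + (-3.4)·(-3.4) + (-0.4)·(-0.4) + (-2.4)·(-2.4)) / 4 = 37.2/4 = 9.3
  S = [[1.7, -3.35],
 [-3.35, 9.3]].

Step 3 — invert S. det(S) = 1.7·9.3 - (-3.35)² = 4.5875.
  S^{-1} = (1/det) · [[d, -b], [-b, a]] = [[2.0272, 0.7302],
 [0.7302, 0.3706]].

Step 4 — quadratic form (x̄ - mu_0)^T · S^{-1} · (x̄ - mu_0):
  S^{-1} · (x̄ - mu_0) = (6.049, 2.1144),
  (x̄ - mu_0)^T · [...] = (3.2)·(6.049) + (-0.6)·(2.1144) = 18.0883.

Step 5 — scale by n: T² = 5 · 18.0883 = 90.4414.

T² ≈ 90.4414


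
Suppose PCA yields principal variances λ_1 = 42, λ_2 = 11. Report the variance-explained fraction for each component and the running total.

Step 1 — total variance = trace(Sigma) = Σ λ_i = 42 + 11 = 53.

Step 2 — fraction explained by component i = λ_i / Σ λ:
  PC1: 42/53 = 0.7925
  PC2: 11/53 = 0.2075

Step 3 — cumulative fraction after k components = (λ_1 + ... + λ_k) / Σ λ:
  k = 1: 42/53 = 0.7925
  k = 2: (42 + 11)/53 = 53/53 = 1

Summary (fraction, with percent):

explained: PC1 0.7925 (79.25%), PC2 0.2075 (20.75%);  cumulative: 0.7925, 1


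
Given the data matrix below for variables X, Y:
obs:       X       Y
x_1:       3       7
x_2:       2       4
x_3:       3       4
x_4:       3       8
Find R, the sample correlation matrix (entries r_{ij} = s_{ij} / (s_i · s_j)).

Step 1 — column means:
  mean(X) = (3 + 2 + 3 + 3) / 4 = 11/4 = 2.75
  mean(Y) = (7 + 4 + 4 + 8) / 4 = 23/4 = 5.75

Step 2 — sample variances and covariances s[i,j] = (1/(n-1)) · Σ_k (x_{k,i} - mean_i) · (x_{k,j} - mean_j), with n-1 = 3:
  s[X,X] = ((0.25)·(0.25) + (-0.75)·(-0.75) + (0.25)·(0.25) + (0.25)·(0.25)) / 3 = 0.75/3 = 0.25
  s[X,Y] = ((0.25)·(1.25) + (-0.75)·(-1.75) + (0.25)·(-1.75) + (0.25)·(2.25)) / 3 = 1.75/3 = 0.5833
  s[Y,Y] = ((1.25)·(1.25) + (-1.75)·(-1.75) + (-1.75)·(-1.75) + (2.25)·(2.25)) / 3 = 12.75/3 = 4.25
  Sample standard deviations s_i = √(s[i,i]):
  s(X) = √(0.25) = 0.5
  s(Y) = √(4.25) = 2.0616

Step 3 — r_{ij} = s_{ij} / (s_i · s_j):
  r[X,X] = 1 (diagonal).
  r[X,Y] = 0.5833 / (0.5 · 2.0616) = 0.5833 / 1.0308 = 0.5659
  r[Y,Y] = 1 (diagonal).

R is symmetric with unit diagonal. Assembling:

R = [[1, 0.5659],
 [0.5659, 1]]


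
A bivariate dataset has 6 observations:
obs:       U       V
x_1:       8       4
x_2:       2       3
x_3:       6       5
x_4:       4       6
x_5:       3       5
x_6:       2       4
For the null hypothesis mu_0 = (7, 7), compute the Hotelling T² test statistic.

Step 1 — sample mean vector:
  mean(U) = (8 + 2 + 6 + 4 + 3 + 2) / 6 = 25/6 = 4.1667
  mean(V) = (4 + 3 + 5 + 6 + 5 + 4) / 6 = 27/6 = 4.5
  x̄ = (4.1667, 4.5),  deviation x̄ - mu_0 = (4.1667, 4.5) - (7, 7) = (-2.8333, -2.5).

Step 2 — sample covariance matrix, S[i,j] = (1/(n-1)) · Σ_k (x_{k,i} - mean_i) · (x_{k,j} - mean_j), divisor n-1 = 5:
  S[U,U] = ((3.8333)·(3.8333) + (-2.1667)·(-2.1667) + (1.8333)·(1.8333) + (-0.1667)·(-0.1667) + (-1.1667)·(-1.1667) + (-2.1667)·(-2.1667)) / 5 = 28.8333/5 = 5.7667
  S[U,V] = ((3.8333)·(-0.5) + (-2.1667)·(-1.5) + (1.8333)·(0.5) + (-0.1667)·(1.5) + (-1.1667)·(0.5) + (-2.1667)·(-0.5)) / 5 = 2.5/5 = 0.5
  S[V,V] = ((-0.5)·(-0.5) + (-1.5)·(-1.5) + (0.5)·(0.5) + (1.5)·(1.5) + (0.5)·(0.5) + (-0.5)·(-0.5)) / 5 = 5.5/5 = 1.1
  S = [[5.7667, 0.5],
 [0.5, 1.1]].

Step 3 — invert S. det(S) = 5.7667·1.1 - (0.5)² = 6.0933.
  S^{-1} = (1/det) · [[d, -b], [-b, a]] = [[0.1805, -0.0821],
 [-0.0821, 0.9464]].

Step 4 — quadratic form (x̄ - mu_0)^T · S^{-1} · (x̄ - mu_0):
  S^{-1} · (x̄ - mu_0) = (-0.3063, -2.1335),
  (x̄ - mu_0)^T · [...] = (-2.8333)·(-0.3063) + (-2.5)·(-2.1335) = 6.2017.

Step 5 — scale by n: T² = 6 · 6.2017 = 37.2101.

T² ≈ 37.2101


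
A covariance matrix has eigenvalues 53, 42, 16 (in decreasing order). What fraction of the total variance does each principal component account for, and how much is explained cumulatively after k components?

Step 1 — total variance = trace(Sigma) = Σ λ_i = 53 + 42 + 16 = 111.

Step 2 — fraction explained by component i = λ_i / Σ λ:
  PC1: 53/111 = 0.4775
  PC2: 42/111 = 0.3784
  PC3: 16/111 = 0.1441

Step 3 — cumulative fraction after k components = (λ_1 + ... + λ_k) / Σ λ:
  k = 1: 53/111 = 0.4775
  k = 2: (53 + 42)/111 = 95/111 = 0.8559
  k = 3: (53 + 42 + 16)/111 = 111/111 = 1

Summary (fraction, with percent):

explained: PC1 0.4775 (47.75%), PC2 0.3784 (37.84%), PC3 0.1441 (14.41%);  cumulative: 0.4775, 0.8559, 1


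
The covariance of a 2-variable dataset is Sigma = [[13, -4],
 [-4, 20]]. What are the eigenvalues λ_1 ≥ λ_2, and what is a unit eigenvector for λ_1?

Step 1 — characteristic polynomial of 2×2 Sigma:
  det(Sigma - λI) = λ² - trace · λ + det = 0.
  trace = 13 + 20 = 33, det = 13·20 - (-4)² = 244.
Step 2 — discriminant:
  Δ = trace² - 4·det = 1089 - 976 = 113.
Step 3 — eigenvalues:
  λ = (trace ± √Δ)/2 = (33 ± 10.6301)/2,
  λ_1 = 21.8151,  λ_2 = 11.1849.

Step 4 — unit eigenvector for λ_1: solve (Sigma - λ_1 I)v = 0. First row:
  (13 - 21.8151)·v_x + (-4)·v_y = 0, i.e. (-8.8151)·v_x + (-4)·v_y = 0,
  so v ∝ (b, λ_1 - a) = (-4, 8.8151); multiply by -1 so the first entry is positive: u = (4, -8.8151).
  ||u|| = √((4)² + (-8.8151)²) = √(93.7055) ≈ 9.6802,
  v_1 = u/||u|| ≈ (0.4132, -0.9106) (||v_1|| = 1).

λ_1 = 21.8151,  λ_2 = 11.1849;  v_1 ≈ (0.4132, -0.9106)


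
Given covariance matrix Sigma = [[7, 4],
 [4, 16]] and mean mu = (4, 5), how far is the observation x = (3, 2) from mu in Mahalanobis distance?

Step 1 — centre the observation: (x - mu) = (-1, -3).

Step 2 — invert Sigma. det(Sigma) = 7·16 - (4)² = 96.
  Sigma^{-1} = (1/det) · [[d, -b], [-b, a]] = [[0.1667, -0.0417],
 [-0.0417, 0.0729]].

Step 3 — form the quadratic (x - mu)^T · Sigma^{-1} · (x - mu):
  Sigma^{-1} · (x - mu) = (-0.0417, -0.1771).
  (x - mu)^T · [Sigma^{-1} · (x - mu)] = (-1)·(-0.0417) + (-3)·(-0.1771) = 0.5729.

Step 4 — take square root: d = √(0.5729) ≈ 0.7569.

d(x, mu) = √(0.5729) ≈ 0.7569


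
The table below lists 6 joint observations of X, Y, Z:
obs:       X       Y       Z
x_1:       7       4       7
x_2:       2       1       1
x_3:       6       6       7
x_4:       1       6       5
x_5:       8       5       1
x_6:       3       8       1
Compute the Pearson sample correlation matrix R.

Step 1 — column means:
  mean(X) = (7 + 2 + 6 + 1 + 8 + 3) / 6 = 27/6 = 4.5
  mean(Y) = (4 + 1 + 6 + 6 + 5 + 8) / 6 = 30/6 = 5
  mean(Z) = (7 + 1 + 7 + 5 + 1 + 1) / 6 = 22/6 = 3.6667

Step 2 — sample variances and covariances s[i,j] = (1/(n-1)) · Σ_k (x_{k,i} - mean_i) · (x_{k,j} - mean_j), with n-1 = 5:
  s[X,X] = ((2.5)·(2.5) + (-2.5)·(-2.5) + (1.5)·(1.5) + (-3.5)·(-3.5) + (3.5)·(3.5) + (-1.5)·(-1.5)) / 5 = 41.5/5 = 8.3
  s[X,Y] = ((2.5)·(-1) + (-2.5)·(-4) + (1.5)·(1) + (-3.5)·(1) + (3.5)·(0) + (-1.5)·(3)) / 5 = 1/5 = 0.2
  s[X,Z] = ((2.5)·(3.3333) + (-2.5)·(-2.6667) + (1.5)·(3.3333) + (-3.5)·(1.3333) + (3.5)·(-2.6667) + (-1.5)·(-2.6667)) / 5 = 10/5 = 2
  s[Y,Y] = ((-1)·(-1) + (-4)·(-4) + (1)·(1) + (1)·(1) + (0)·(0) + (3)·(3)) / 5 = 28/5 = 5.6
  s[Y,Z] = ((-1)·(3.3333) + (-4)·(-2.6667) + (1)·(3.3333) + (1)·(1.3333) + (0)·(-2.6667) + (3)·(-2.6667)) / 5 = 4/5 = 0.8
  s[Z,Z] = ((3.3333)·(3.3333) + (-2.6667)·(-2.6667) + (3.3333)·(3.3333) + (1.3333)·(1.3333) + (-2.6667)·(-2.6667) + (-2.6667)·(-2.6667)) / 5 = 45.3333/5 = 9.0667
  Sample standard deviations s_i = √(s[i,i]):
  s(X) = √(8.3) = 2.881
  s(Y) = √(5.6) = 2.3664
  s(Z) = √(9.0667) = 3.0111

Step 3 — r_{ij} = s_{ij} / (s_i · s_j):
  r[X,X] = 1 (diagonal).
  r[X,Y] = 0.2 / (2.881 · 2.3664) = 0.2 / 6.8176 = 0.0293
  r[X,Z] = 2 / (2.881 · 3.0111) = 2 / 8.6749 = 0.2306
  r[Y,Y] = 1 (diagonal).
  r[Y,Z] = 0.8 / (2.3664 · 3.0111) = 0.8 / 7.1255 = 0.1123
  r[Z,Z] = 1 (diagonal).

R is symmetric with unit diagonal. Assembling:

R = [[1, 0.0293, 0.2306],
 [0.0293, 1, 0.1123],
 [0.2306, 0.1123, 1]]


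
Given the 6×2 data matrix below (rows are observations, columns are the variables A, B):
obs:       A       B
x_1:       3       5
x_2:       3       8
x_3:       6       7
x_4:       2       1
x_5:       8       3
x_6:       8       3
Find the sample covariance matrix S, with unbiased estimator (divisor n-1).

Step 1 — column means:
  mean(A) = (3 + 3 + 6 + 2 + 8 + 8) / 6 = 30/6 = 5
  mean(B) = (5 + 8 + 7 + 1 + 3 + 3) / 6 = 27/6 = 4.5

Step 2 — sample covariance S[i,j] = (1/(n-1)) · Σ_k (x_{k,i} - mean_i) · (x_{k,j} - mean_j), with n-1 = 5.
  S[A,A] = ((-2)·(-2) + (-2)·(-2) + (1)·(1) + (-3)·(-3) + (3)·(3) + (3)·(3)) / 5 = 36/5 = 7.2
  S[A,B] = ((-2)·(0.5) + (-2)·(3.5) + (1)·(2.5) + (-3)·(-3.5) + (3)·(-1.5) + (3)·(-1.5)) / 5 = -4/5 = -0.8
  S[B,B] = ((0.5)·(0.5) + (3.5)·(3.5) + (2.5)·(2.5) + (-3.5)·(-3.5) + (-1.5)·(-1.5) + (-1.5)·(-1.5)) / 5 = 35.5/5 = 7.1

S is symmetric (S[j,i] = S[i,j]). Assembling:

S = [[7.2, -0.8],
 [-0.8, 7.1]]


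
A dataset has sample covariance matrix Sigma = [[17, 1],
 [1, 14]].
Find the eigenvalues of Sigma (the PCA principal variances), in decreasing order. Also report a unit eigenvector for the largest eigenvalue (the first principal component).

Step 1 — characteristic polynomial of 2×2 Sigma:
  det(Sigma - λI) = λ² - trace · λ + det = 0.
  trace = 17 + 14 = 31, det = 17·14 - (1)² = 237.
Step 2 — discriminant:
  Δ = trace² - 4·det = 961 - 948 = 13.
Step 3 — eigenvalues:
  λ = (trace ± √Δ)/2 = (31 ± 3.6056)/2,
  λ_1 = 17.3028,  λ_2 = 13.6972.

Step 4 — unit eigenvector for λ_1: solve (Sigma - λ_1 I)v = 0. First row:
  (17 - 17.3028)·v_x + (1)·v_y = 0, i.e. (-0.3028)·v_x + (1)·v_y = 0,
  so v ∝ (b, λ_1 - a) = (1, 0.3028) = u.
  ||u|| = √((1)² + (0.3028)²) = √(1.0917) ≈ 1.0448,
  v_1 = u/||u|| ≈ (0.9571, 0.2898) (||v_1|| = 1).

λ_1 = 17.3028,  λ_2 = 13.6972;  v_1 ≈ (0.9571, 0.2898)


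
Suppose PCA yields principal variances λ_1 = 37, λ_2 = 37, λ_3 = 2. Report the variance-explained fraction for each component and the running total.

Step 1 — total variance = trace(Sigma) = Σ λ_i = 37 + 37 + 2 = 76.

Step 2 — fraction explained by component i = λ_i / Σ λ:
  PC1: 37/76 = 0.4868
  PC2: 37/76 = 0.4868
  PC3: 2/76 = 0.0263

Step 3 — cumulative fraction after k components = (λ_1 + ... + λ_k) / Σ λ:
  k = 1: 37/76 = 0.4868
  k = 2: (37 + 37)/76 = 74/76 = 0.9737
  k = 3: (37 + 37 + 2)/76 = 76/76 = 1

Summary (fraction, with percent):

explained: PC1 0.4868 (48.68%), PC2 0.4868 (48.68%), PC3 0.0263 (2.63%);  cumulative: 0.4868, 0.9737, 1


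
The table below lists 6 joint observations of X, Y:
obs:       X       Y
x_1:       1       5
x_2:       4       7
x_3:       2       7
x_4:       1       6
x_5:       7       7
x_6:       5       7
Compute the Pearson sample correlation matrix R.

Step 1 — column means:
  mean(X) = (1 + 4 + 2 + 1 + 7 + 5) / 6 = 20/6 = 3.3333
  mean(Y) = (5 + 7 + 7 + 6 + 7 + 7) / 6 = 39/6 = 6.5

Step 2 — sample variances and covariances s[i,j] = (1/(n-1)) · Σ_k (x_{k,i} - mean_i) · (x_{k,j} - mean_j), with n-1 = 5:
  s[X,X] = ((-2.3333)·(-2.3333) + (0.6667)·(0.6667) + (-1.3333)·(-1.3333) + (-2.3333)·(-2.3333) + (3.6667)·(3.6667) + (1.6667)·(1.6667)) / 5 = 29.3333/5 = 5.8667
  s[X,Y] = ((-2.3333)·(-1.5) + (0.6667)·(0.5) + (-1.3333)·(0.5) + (-2.3333)·(-0.5) + (3.6667)·(0.5) + (1.6667)·(0.5)) / 5 = 7/5 = 1.4
  s[Y,Y] = ((-1.5)·(-1.5) + (0.5)·(0.5) + (0.5)·(0.5) + (-0.5)·(-0.5) + (0.5)·(0.5) + (0.5)·(0.5)) / 5 = 3.5/5 = 0.7
  Sample standard deviations s_i = √(s[i,i]):
  s(X) = √(5.8667) = 2.4221
  s(Y) = √(0.7) = 0.8367

Step 3 — r_{ij} = s_{ij} / (s_i · s_j):
  r[X,X] = 1 (diagonal).
  r[X,Y] = 1.4 / (2.4221 · 0.8367) = 1.4 / 2.0265 = 0.6908
  r[Y,Y] = 1 (diagonal).

R is symmetric with unit diagonal. Assembling:

R = [[1, 0.6908],
 [0.6908, 1]]


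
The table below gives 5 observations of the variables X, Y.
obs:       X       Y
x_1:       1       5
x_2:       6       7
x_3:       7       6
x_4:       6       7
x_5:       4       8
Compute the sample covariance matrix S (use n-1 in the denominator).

Step 1 — column means:
  mean(X) = (1 + 6 + 7 + 6 + 4) / 5 = 24/5 = 4.8
  mean(Y) = (5 + 7 + 6 + 7 + 8) / 5 = 33/5 = 6.6

Step 2 — sample covariance S[i,j] = (1/(n-1)) · Σ_k (x_{k,i} - mean_i) · (x_{k,j} - mean_j), with n-1 = 4.
  S[X,X] = ((-3.8)·(-3.8) + (1.2)·(1.2) + (2.2)·(2.2) + (1.2)·(1.2) + (-0.8)·(-0.8)) / 4 = 22.8/4 = 5.7
  S[X,Y] = ((-3.8)·(-1.6) + (1.2)·(0.4) + (2.2)·(-0.6) + (1.2)·(0.4) + (-0.8)·(1.4)) / 4 = 4.6/4 = 1.15
  S[Y,Y] = ((-1.6)·(-1.6) + (0.4)·(0.4) + (-0.6)·(-0.6) + (0.4)·(0.4) + (1.4)·(1.4)) / 4 = 5.2/4 = 1.3

S is symmetric (S[j,i] = S[i,j]). Assembling:

S = [[5.7, 1.15],
 [1.15, 1.3]]


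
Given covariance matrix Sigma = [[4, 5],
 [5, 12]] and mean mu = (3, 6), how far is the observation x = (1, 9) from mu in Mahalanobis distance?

Step 1 — centre the observation: (x - mu) = (-2, 3).

Step 2 — invert Sigma. det(Sigma) = 4·12 - (5)² = 23.
  Sigma^{-1} = (1/det) · [[d, -b], [-b, a]] = [[0.5217, -0.2174],
 [-0.2174, 0.1739]].

Step 3 — form the quadratic (x - mu)^T · Sigma^{-1} · (x - mu):
  Sigma^{-1} · (x - mu) = (-1.6957, 0.9565).
  (x - mu)^T · [Sigma^{-1} · (x - mu)] = (-2)·(-1.6957) + (3)·(0.9565) = 6.2609.

Step 4 — take square root: d = √(6.2609) ≈ 2.5022.

d(x, mu) = √(6.2609) ≈ 2.5022


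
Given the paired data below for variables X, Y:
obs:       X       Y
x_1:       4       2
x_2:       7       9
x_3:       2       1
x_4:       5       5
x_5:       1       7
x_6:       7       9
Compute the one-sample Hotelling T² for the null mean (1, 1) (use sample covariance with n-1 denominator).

Step 1 — sample mean vector:
  mean(X) = (4 + 7 + 2 + 5 + 1 + 7) / 6 = 26/6 = 4.3333
  mean(Y) = (2 + 9 + 1 + 5 + 7 + 9) / 6 = 33/6 = 5.5
  x̄ = (4.3333, 5.5),  deviation x̄ - mu_0 = (4.3333, 5.5) - (1, 1) = (3.3333, 4.5).

Step 2 — sample covariance matrix, S[i,j] = (1/(n-1)) · Σ_k (x_{k,i} - mean_i) · (x_{k,j} - mean_j), divisor n-1 = 5:
  S[X,X] = ((-0.3333)·(-0.3333) + (2.6667)·(2.6667) + (-2.3333)·(-2.3333) + (0.6667)·(0.6667) + (-3.3333)·(-3.3333) + (2.6667)·(2.6667)) / 5 = 31.3333/5 = 6.2667
  S[X,Y] = ((-0.3333)·(-3.5) + (2.6667)·(3.5) + (-2.3333)·(-4.5) + (0.6667)·(-0.5) + (-3.3333)·(1.5) + (2.6667)·(3.5)) / 5 = 25/5 = 5
  S[Y,Y] = ((-3.5)·(-3.5) + (3.5)·(3.5) + (-4.5)·(-4.5) + (-0.5)·(-0.5) + (1.5)·(1.5) + (3.5)·(3.5)) / 5 = 59.5/5 = 11.9
  S = [[6.2667, 5],
 [5, 11.9]].

Step 3 — invert S. det(S) = 6.2667·11.9 - (5)² = 49.5733.
  S^{-1} = (1/det) · [[d, -b], [-b, a]] = [[0.24, -0.1009],
 [-0.1009, 0.1264]].

Step 4 — quadratic form (x̄ - mu_0)^T · S^{-1} · (x̄ - mu_0):
  S^{-1} · (x̄ - mu_0) = (0.3463, 0.2327),
  (x̄ - mu_0)^T · [...] = (3.3333)·(0.3463) + (4.5)·(0.2327) = 2.2012.

Step 5 — scale by n: T² = 6 · 2.2012 = 13.2074.

T² ≈ 13.2074


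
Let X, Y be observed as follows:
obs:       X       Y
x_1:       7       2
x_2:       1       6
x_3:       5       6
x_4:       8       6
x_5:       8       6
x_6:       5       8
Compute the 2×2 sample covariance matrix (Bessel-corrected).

Step 1 — column means:
  mean(X) = (7 + 1 + 5 + 8 + 8 + 5) / 6 = 34/6 = 5.6667
  mean(Y) = (2 + 6 + 6 + 6 + 6 + 8) / 6 = 34/6 = 5.6667

Step 2 — sample covariance S[i,j] = (1/(n-1)) · Σ_k (x_{k,i} - mean_i) · (x_{k,j} - mean_j), with n-1 = 5.
  S[X,X] = ((1.3333)·(1.3333) + (-4.6667)·(-4.6667) + (-0.6667)·(-0.6667) + (2.3333)·(2.3333) + (2.3333)·(2.3333) + (-0.6667)·(-0.6667)) / 5 = 35.3333/5 = 7.0667
  S[X,Y] = ((1.3333)·(-3.6667) + (-4.6667)·(0.3333) + (-0.6667)·(0.3333) + (2.3333)·(0.3333) + (2.3333)·(0.3333) + (-0.6667)·(2.3333)) / 5 = -6.6667/5 = -1.3333
  S[Y,Y] = ((-3.6667)·(-3.6667) + (0.3333)·(0.3333) + (0.3333)·(0.3333) + (0.3333)·(0.3333) + (0.3333)·(0.3333) + (2.3333)·(2.3333)) / 5 = 19.3333/5 = 3.8667

S is symmetric (S[j,i] = S[i,j]). Assembling:

S = [[7.0667, -1.3333],
 [-1.3333, 3.8667]]


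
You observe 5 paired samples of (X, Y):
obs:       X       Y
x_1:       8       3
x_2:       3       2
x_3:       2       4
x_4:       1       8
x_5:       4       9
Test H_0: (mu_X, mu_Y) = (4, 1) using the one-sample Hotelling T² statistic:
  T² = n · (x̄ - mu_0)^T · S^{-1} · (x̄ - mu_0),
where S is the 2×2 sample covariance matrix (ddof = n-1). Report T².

Step 1 — sample mean vector:
  mean(X) = (8 + 3 + 2 + 1 + 4) / 5 = 18/5 = 3.6
  mean(Y) = (3 + 2 + 4 + 8 + 9) / 5 = 26/5 = 5.2
  x̄ = (3.6, 5.2),  deviation x̄ - mu_0 = (3.6, 5.2) - (4, 1) = (-0.4, 4.2).

Step 2 — sample covariance matrix, S[i,j] = (1/(n-1)) · Σ_k (x_{k,i} - mean_i) · (x_{k,j} - mean_j), divisor n-1 = 4:
  S[X,X] = ((4.4)·(4.4) + (-0.6)·(-0.6) + (-1.6)·(-1.6) + (-2.6)·(-2.6) + (0.4)·(0.4)) / 4 = 29.2/4 = 7.3
  S[X,Y] = ((4.4)·(-2.2) + (-0.6)·(-3.2) + (-1.6)·(-1.2) + (-2.6)·(2.8) + (0.4)·(3.8)) / 4 = -11.6/4 = -2.9
  S[Y,Y] = ((-2.2)·(-2.2) + (-3.2)·(-3.2) + (-1.2)·(-1.2) + (2.8)·(2.8) + (3.8)·(3.8)) / 4 = 38.8/4 = 9.7
  S = [[7.3, -2.9],
 [-2.9, 9.7]].

Step 3 — invert S. det(S) = 7.3·9.7 - (-2.9)² = 62.4.
  S^{-1} = (1/det) · [[d, -b], [-b, a]] = [[0.1554, 0.0465],
 [0.0465, 0.117]].

Step 4 — quadratic form (x̄ - mu_0)^T · S^{-1} · (x̄ - mu_0):
  S^{-1} · (x̄ - mu_0) = (0.133, 0.4728),
  (x̄ - mu_0)^T · [...] = (-0.4)·(0.133) + (4.2)·(0.4728) = 1.9324.

Step 5 — scale by n: T² = 5 · 1.9324 = 9.6619.

T² ≈ 9.6619


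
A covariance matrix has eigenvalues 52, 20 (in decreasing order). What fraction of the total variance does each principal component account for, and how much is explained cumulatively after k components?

Step 1 — total variance = trace(Sigma) = Σ λ_i = 52 + 20 = 72.

Step 2 — fraction explained by component i = λ_i / Σ λ:
  PC1: 52/72 = 0.7222
  PC2: 20/72 = 0.2778

Step 3 — cumulative fraction after k components = (λ_1 + ... + λ_k) / Σ λ:
  k = 1: 52/72 = 0.7222
  k = 2: (52 + 20)/72 = 72/72 = 1

Summary (fraction, with percent):

explained: PC1 0.7222 (72.22%), PC2 0.2778 (27.78%);  cumulative: 0.7222, 1


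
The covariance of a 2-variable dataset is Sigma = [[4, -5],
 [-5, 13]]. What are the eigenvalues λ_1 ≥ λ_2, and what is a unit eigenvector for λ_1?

Step 1 — characteristic polynomial of 2×2 Sigma:
  det(Sigma - λI) = λ² - trace · λ + det = 0.
  trace = 4 + 13 = 17, det = 4·13 - (-5)² = 27.
Step 2 — discriminant:
  Δ = trace² - 4·det = 289 - 108 = 181.
Step 3 — eigenvalues:
  λ = (trace ± √Δ)/2 = (17 ± 13.4536)/2,
  λ_1 = 15.2268,  λ_2 = 1.7732.

Step 4 — unit eigenvector for λ_1: solve (Sigma - λ_1 I)v = 0. First row:
  (4 - 15.2268)·v_x + (-5)·v_y = 0, i.e. (-11.2268)·v_x + (-5)·v_y = 0,
  so v ∝ (b, λ_1 - a) = (-5, 11.2268); multiply by -1 so the first entry is positive: u = (5, -11.2268).
  ||u|| = √((5)² + (-11.2268)²) = √(151.0413) ≈ 12.2899,
  v_1 = u/||u|| ≈ (0.4068, -0.9135) (||v_1|| = 1).

λ_1 = 15.2268,  λ_2 = 1.7732;  v_1 ≈ (0.4068, -0.9135)


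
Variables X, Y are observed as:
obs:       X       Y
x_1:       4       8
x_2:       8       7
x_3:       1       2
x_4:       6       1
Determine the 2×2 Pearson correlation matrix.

Step 1 — column means:
  mean(X) = (4 + 8 + 1 + 6) / 4 = 19/4 = 4.75
  mean(Y) = (8 + 7 + 2 + 1) / 4 = 18/4 = 4.5

Step 2 — sample variances and covariances s[i,j] = (1/(n-1)) · Σ_k (x_{k,i} - mean_i) · (x_{k,j} - mean_j), with n-1 = 3:
  s[X,X] = ((-0.75)·(-0.75) + (3.25)·(3.25) + (-3.75)·(-3.75) + (1.25)·(1.25)) / 3 = 26.75/3 = 8.9167
  s[X,Y] = ((-0.75)·(3.5) + (3.25)·(2.5) + (-3.75)·(-2.5) + (1.25)·(-3.5)) / 3 = 10.5/3 = 3.5
  s[Y,Y] = ((3.5)·(3.5) + (2.5)·(2.5) + (-2.5)·(-2.5) + (-3.5)·(-3.5)) / 3 = 37/3 = 12.3333
  Sample standard deviations s_i = √(s[i,i]):
  s(X) = √(8.9167) = 2.9861
  s(Y) = √(12.3333) = 3.5119

Step 3 — r_{ij} = s_{ij} / (s_i · s_j):
  r[X,X] = 1 (diagonal).
  r[X,Y] = 3.5 / (2.9861 · 3.5119) = 3.5 / 10.4868 = 0.3338
  r[Y,Y] = 1 (diagonal).

R is symmetric with unit diagonal. Assembling:

R = [[1, 0.3338],
 [0.3338, 1]]


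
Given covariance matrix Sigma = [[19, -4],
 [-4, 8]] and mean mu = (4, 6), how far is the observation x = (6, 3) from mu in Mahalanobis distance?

Step 1 — centre the observation: (x - mu) = (2, -3).

Step 2 — invert Sigma. det(Sigma) = 19·8 - (-4)² = 136.
  Sigma^{-1} = (1/det) · [[d, -b], [-b, a]] = [[0.0588, 0.0294],
 [0.0294, 0.1397]].

Step 3 — form the quadratic (x - mu)^T · Sigma^{-1} · (x - mu):
  Sigma^{-1} · (x - mu) = (0.0294, -0.3603).
  (x - mu)^T · [Sigma^{-1} · (x - mu)] = (2)·(0.0294) + (-3)·(-0.3603) = 1.1397.

Step 4 — take square root: d = √(1.1397) ≈ 1.0676.

d(x, mu) = √(1.1397) ≈ 1.0676


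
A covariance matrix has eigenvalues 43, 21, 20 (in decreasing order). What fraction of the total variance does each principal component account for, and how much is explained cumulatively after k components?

Step 1 — total variance = trace(Sigma) = Σ λ_i = 43 + 21 + 20 = 84.

Step 2 — fraction explained by component i = λ_i / Σ λ:
  PC1: 43/84 = 0.5119
  PC2: 21/84 = 0.25
  PC3: 20/84 = 0.2381

Step 3 — cumulative fraction after k components = (λ_1 + ... + λ_k) / Σ λ:
  k = 1: 43/84 = 0.5119
  k = 2: (43 + 21)/84 = 64/84 = 0.7619
  k = 3: (43 + 21 + 20)/84 = 84/84 = 1

Summary (fraction, with percent):

explained: PC1 0.5119 (51.19%), PC2 0.25 (25%), PC3 0.2381 (23.81%);  cumulative: 0.5119, 0.7619, 1


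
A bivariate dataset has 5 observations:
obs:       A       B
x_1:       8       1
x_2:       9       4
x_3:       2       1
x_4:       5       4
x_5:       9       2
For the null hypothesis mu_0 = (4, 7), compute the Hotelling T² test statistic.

Step 1 — sample mean vector:
  mean(A) = (8 + 9 + 2 + 5 + 9) / 5 = 33/5 = 6.6
  mean(B) = (1 + 4 + 1 + 4 + 2) / 5 = 12/5 = 2.4
  x̄ = (6.6, 2.4),  deviation x̄ - mu_0 = (6.6, 2.4) - (4, 7) = (2.6, -4.6).

Step 2 — sample covariance matrix, S[i,j] = (1/(n-1)) · Σ_k (x_{k,i} - mean_i) · (x_{k,j} - mean_j), divisor n-1 = 4:
  S[A,A] = ((1.4)·(1.4) + (2.4)·(2.4) + (-4.6)·(-4.6) + (-1.6)·(-1.6) + (2.4)·(2.4)) / 4 = 37.2/4 = 9.3
  S[A,B] = ((1.4)·(-1.4) + (2.4)·(1.6) + (-4.6)·(-1.4) + (-1.6)·(1.6) + (2.4)·(-0.4)) / 4 = 4.8/4 = 1.2
  S[B,B] = ((-1.4)·(-1.4) + (1.6)·(1.6) + (-1.4)·(-1.4) + (1.6)·(1.6) + (-0.4)·(-0.4)) / 4 = 9.2/4 = 2.3
  S = [[9.3, 1.2],
 [1.2, 2.3]].

Step 3 — invert S. det(S) = 9.3·2.3 - (1.2)² = 19.95.
  S^{-1} = (1/det) · [[d, -b], [-b, a]] = [[0.1153, -0.0602],
 [-0.0602, 0.4662]].

Step 4 — quadratic form (x̄ - mu_0)^T · S^{-1} · (x̄ - mu_0):
  S^{-1} · (x̄ - mu_0) = (0.5764, -2.3008),
  (x̄ - mu_0)^T · [...] = (2.6)·(0.5764) + (-4.6)·(-2.3008) = 12.0822.

Step 5 — scale by n: T² = 5 · 12.0822 = 60.411.

T² ≈ 60.411


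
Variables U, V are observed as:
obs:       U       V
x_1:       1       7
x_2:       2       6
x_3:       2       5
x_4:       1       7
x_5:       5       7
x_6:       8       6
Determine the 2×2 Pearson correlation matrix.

Step 1 — column means:
  mean(U) = (1 + 2 + 2 + 1 + 5 + 8) / 6 = 19/6 = 3.1667
  mean(V) = (7 + 6 + 5 + 7 + 7 + 6) / 6 = 38/6 = 6.3333

Step 2 — sample variances and covariances s[i,j] = (1/(n-1)) · Σ_k (x_{k,i} - mean_i) · (x_{k,j} - mean_j), with n-1 = 5:
  s[U,U] = ((-2.1667)·(-2.1667) + (-1.1667)·(-1.1667) + (-1.1667)·(-1.1667) + (-2.1667)·(-2.1667) + (1.8333)·(1.8333) + (4.8333)·(4.8333)) / 5 = 38.8333/5 = 7.7667
  s[U,V] = ((-2.1667)·(0.6667) + (-1.1667)·(-0.3333) + (-1.1667)·(-1.3333) + (-2.1667)·(0.6667) + (1.8333)·(0.6667) + (4.8333)·(-0.3333)) / 5 = -1.3333/5 = -0.2667
  s[V,V] = ((0.6667)·(0.6667) + (-0.3333)·(-0.3333) + (-1.3333)·(-1.3333) + (0.6667)·(0.6667) + (0.6667)·(0.6667) + (-0.3333)·(-0.3333)) / 5 = 3.3333/5 = 0.6667
  Sample standard deviations s_i = √(s[i,i]):
  s(U) = √(7.7667) = 2.7869
  s(V) = √(0.6667) = 0.8165

Step 3 — r_{ij} = s_{ij} / (s_i · s_j):
  r[U,U] = 1 (diagonal).
  r[U,V] = -0.2667 / (2.7869 · 0.8165) = -0.2667 / 2.2755 = -0.1172
  r[V,V] = 1 (diagonal).

R is symmetric with unit diagonal. Assembling:

R = [[1, -0.1172],
 [-0.1172, 1]]


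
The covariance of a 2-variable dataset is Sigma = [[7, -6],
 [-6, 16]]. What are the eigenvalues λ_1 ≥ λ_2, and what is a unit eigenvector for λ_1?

Step 1 — characteristic polynomial of 2×2 Sigma:
  det(Sigma - λI) = λ² - trace · λ + det = 0.
  trace = 7 + 16 = 23, det = 7·16 - (-6)² = 76.
Step 2 — discriminant:
  Δ = trace² - 4·det = 529 - 304 = 225.
Step 3 — eigenvalues:
  λ = (trace ± √Δ)/2 = (23 ± 15)/2,
  λ_1 = 19,  λ_2 = 4.

Step 4 — unit eigenvector for λ_1: solve (Sigma - λ_1 I)v = 0. First row:
  (7 - 19)·v_x + (-6)·v_y = 0, i.e. (-12)·v_x + (-6)·v_y = 0,
  so v ∝ (b, λ_1 - a) = (-6, 12); multiply by -1 so the first entry is positive: u = (6, -12).
  ||u|| = √((6)² + (-12)²) = √(180) ≈ 13.4164,
  v_1 = u/||u|| ≈ (0.4472, -0.8944) (||v_1|| = 1).

λ_1 = 19,  λ_2 = 4;  v_1 ≈ (0.4472, -0.8944)


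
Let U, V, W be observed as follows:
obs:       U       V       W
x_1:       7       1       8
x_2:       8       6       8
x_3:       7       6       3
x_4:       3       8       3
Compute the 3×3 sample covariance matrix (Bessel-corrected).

Step 1 — column means:
  mean(U) = (7 + 8 + 7 + 3) / 4 = 25/4 = 6.25
  mean(V) = (1 + 6 + 6 + 8) / 4 = 21/4 = 5.25
  mean(W) = (8 + 8 + 3 + 3) / 4 = 22/4 = 5.5

Step 2 — sample covariance S[i,j] = (1/(n-1)) · Σ_k (x_{k,i} - mean_i) · (x_{k,j} - mean_j), with n-1 = 3.
  S[U,U] = ((0.75)·(0.75) + (1.75)·(1.75) + (0.75)·(0.75) + (-3.25)·(-3.25)) / 3 = 14.75/3 = 4.9167
  S[U,V] = ((0.75)·(-4.25) + (1.75)·(0.75) + (0.75)·(0.75) + (-3.25)·(2.75)) / 3 = -10.25/3 = -3.4167
  S[U,W] = ((0.75)·(2.5) + (1.75)·(2.5) + (0.75)·(-2.5) + (-3.25)·(-2.5)) / 3 = 12.5/3 = 4.1667
  S[V,V] = ((-4.25)·(-4.25) + (0.75)·(0.75) + (0.75)·(0.75) + (2.75)·(2.75)) / 3 = 26.75/3 = 8.9167
  S[V,W] = ((-4.25)·(2.5) + (0.75)·(2.5) + (0.75)·(-2.5) + (2.75)·(-2.5)) / 3 = -17.5/3 = -5.8333
  S[W,W] = ((2.5)·(2.5) + (2.5)·(2.5) + (-2.5)·(-2.5) + (-2.5)·(-2.5)) / 3 = 25/3 = 8.3333

S is symmetric (S[j,i] = S[i,j]). Assembling:

S = [[4.9167, -3.4167, 4.1667],
 [-3.4167, 8.9167, -5.8333],
 [4.1667, -5.8333, 8.3333]]


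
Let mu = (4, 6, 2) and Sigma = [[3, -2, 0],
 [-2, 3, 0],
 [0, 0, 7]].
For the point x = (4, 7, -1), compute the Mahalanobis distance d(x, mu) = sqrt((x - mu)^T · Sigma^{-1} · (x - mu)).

Step 1 — centre the observation: (x - mu) = (0, 1, -3).

Step 2 — invert Sigma (cofactor / det for 3×3, or solve directly):
  Sigma^{-1} = [[0.6, 0.4, 0],
 [0.4, 0.6, 0],
 [0, 0, 0.1429]].

Step 3 — form the quadratic (x - mu)^T · Sigma^{-1} · (x - mu):
  Sigma^{-1} · (x - mu) = (0.4, 0.6, -0.4286).
  (x - mu)^T · [Sigma^{-1} · (x - mu)] = (0)·(0.4) + (1)·(0.6) + (-3)·(-0.4286) = 1.8857.

Step 4 — take square root: d = √(1.8857) ≈ 1.3732.

d(x, mu) = √(1.8857) ≈ 1.3732


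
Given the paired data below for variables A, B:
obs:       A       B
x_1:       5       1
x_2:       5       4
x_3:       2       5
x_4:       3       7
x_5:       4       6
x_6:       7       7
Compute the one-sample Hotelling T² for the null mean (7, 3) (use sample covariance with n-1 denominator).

Step 1 — sample mean vector:
  mean(A) = (5 + 5 + 2 + 3 + 4 + 7) / 6 = 26/6 = 4.3333
  mean(B) = (1 + 4 + 5 + 7 + 6 + 7) / 6 = 30/6 = 5
  x̄ = (4.3333, 5),  deviation x̄ - mu_0 = (4.3333, 5) - (7, 3) = (-2.6667, 2).

Step 2 — sample covariance matrix, S[i,j] = (1/(n-1)) · Σ_k (x_{k,i} - mean_i) · (x_{k,j} - mean_j), divisor n-1 = 5:
  S[A,A] = ((0.6667)·(0.6667) + (0.6667)·(0.6667) + (-2.3333)·(-2.3333) + (-1.3333)·(-1.3333) + (-0.3333)·(-0.3333) + (2.6667)·(2.6667)) / 5 = 15.3333/5 = 3.0667
  S[A,B] = ((0.6667)·(-4) + (0.6667)·(-1) + (-2.3333)·(0) + (-1.3333)·(2) + (-0.3333)·(1) + (2.6667)·(2)) / 5 = -1/5 = -0.2
  S[B,B] = ((-4)·(-4) + (-1)·(-1) + (0)·(0) + (2)·(2) + (1)·(1) + (2)·(2)) / 5 = 26/5 = 5.2
  S = [[3.0667, -0.2],
 [-0.2, 5.2]].

Step 3 — invert S. det(S) = 3.0667·5.2 - (-0.2)² = 15.9067.
  S^{-1} = (1/det) · [[d, -b], [-b, a]] = [[0.3269, 0.0126],
 [0.0126, 0.1928]].

Step 4 — quadratic form (x̄ - mu_0)^T · S^{-1} · (x̄ - mu_0):
  S^{-1} · (x̄ - mu_0) = (-0.8466, 0.3521),
  (x̄ - mu_0)^T · [...] = (-2.6667)·(-0.8466) + (2)·(0.3521) = 2.9617.

Step 5 — scale by n: T² = 6 · 2.9617 = 17.7703.

T² ≈ 17.7703


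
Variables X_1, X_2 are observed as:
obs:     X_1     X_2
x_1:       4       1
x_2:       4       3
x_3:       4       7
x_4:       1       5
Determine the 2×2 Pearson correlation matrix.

Step 1 — column means:
  mean(X_1) = (4 + 4 + 4 + 1) / 4 = 13/4 = 3.25
  mean(X_2) = (1 + 3 + 7 + 5) / 4 = 16/4 = 4

Step 2 — sample variances and covariances s[i,j] = (1/(n-1)) · Σ_k (x_{k,i} - mean_i) · (x_{k,j} - mean_j), with n-1 = 3:
  s[X_1,X_1] = ((0.75)·(0.75) + (0.75)·(0.75) + (0.75)·(0.75) + (-2.25)·(-2.25)) / 3 = 6.75/3 = 2.25
  s[X_1,X_2] = ((0.75)·(-3) + (0.75)·(-1) + (0.75)·(3) + (-2.25)·(1)) / 3 = -3/3 = -1
  s[X_2,X_2] = ((-3)·(-3) + (-1)·(-1) + (3)·(3) + (1)·(1)) / 3 = 20/3 = 6.6667
  Sample standard deviations s_i = √(s[i,i]):
  s(X_1) = √(2.25) = 1.5
  s(X_2) = √(6.6667) = 2.582

Step 3 — r_{ij} = s_{ij} / (s_i · s_j):
  r[X_1,X_1] = 1 (diagonal).
  r[X_1,X_2] = -1 / (1.5 · 2.582) = -1 / 3.873 = -0.2582
  r[X_2,X_2] = 1 (diagonal).

R is symmetric with unit diagonal. Assembling:

R = [[1, -0.2582],
 [-0.2582, 1]]


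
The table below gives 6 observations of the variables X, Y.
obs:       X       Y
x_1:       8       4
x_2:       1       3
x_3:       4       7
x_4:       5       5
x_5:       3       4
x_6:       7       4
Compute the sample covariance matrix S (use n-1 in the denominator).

Step 1 — column means:
  mean(X) = (8 + 1 + 4 + 5 + 3 + 7) / 6 = 28/6 = 4.6667
  mean(Y) = (4 + 3 + 7 + 5 + 4 + 4) / 6 = 27/6 = 4.5

Step 2 — sample covariance S[i,j] = (1/(n-1)) · Σ_k (x_{k,i} - mean_i) · (x_{k,j} - mean_j), with n-1 = 5.
  S[X,X] = ((3.3333)·(3.3333) + (-3.6667)·(-3.6667) + (-0.6667)·(-0.6667) + (0.3333)·(0.3333) + (-1.6667)·(-1.6667) + (2.3333)·(2.3333)) / 5 = 33.3333/5 = 6.6667
  S[X,Y] = ((3.3333)·(-0.5) + (-3.6667)·(-1.5) + (-0.6667)·(2.5) + (0.3333)·(0.5) + (-1.6667)·(-0.5) + (2.3333)·(-0.5)) / 5 = 2/5 = 0.4
  S[Y,Y] = ((-0.5)·(-0.5) + (-1.5)·(-1.5) + (2.5)·(2.5) + (0.5)·(0.5) + (-0.5)·(-0.5) + (-0.5)·(-0.5)) / 5 = 9.5/5 = 1.9

S is symmetric (S[j,i] = S[i,j]). Assembling:

S = [[6.6667, 0.4],
 [0.4, 1.9]]


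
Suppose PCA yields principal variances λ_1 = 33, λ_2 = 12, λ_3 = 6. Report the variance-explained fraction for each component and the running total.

Step 1 — total variance = trace(Sigma) = Σ λ_i = 33 + 12 + 6 = 51.

Step 2 — fraction explained by component i = λ_i / Σ λ:
  PC1: 33/51 = 0.6471
  PC2: 12/51 = 0.2353
  PC3: 6/51 = 0.1176

Step 3 — cumulative fraction after k components = (λ_1 + ... + λ_k) / Σ λ:
  k = 1: 33/51 = 0.6471
  k = 2: (33 + 12)/51 = 45/51 = 0.8824
  k = 3: (33 + 12 + 6)/51 = 51/51 = 1

Summary (fraction, with percent):

explained: PC1 0.6471 (64.71%), PC2 0.2353 (23.53%), PC3 0.1176 (11.76%);  cumulative: 0.6471, 0.8824, 1


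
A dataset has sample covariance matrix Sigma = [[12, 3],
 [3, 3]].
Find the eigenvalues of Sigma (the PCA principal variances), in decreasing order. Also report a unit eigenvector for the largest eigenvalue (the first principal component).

Step 1 — characteristic polynomial of 2×2 Sigma:
  det(Sigma - λI) = λ² - trace · λ + det = 0.
  trace = 12 + 3 = 15, det = 12·3 - (3)² = 27.
Step 2 — discriminant:
  Δ = trace² - 4·det = 225 - 108 = 117.
Step 3 — eigenvalues:
  λ = (trace ± √Δ)/2 = (15 ± 10.8167)/2,
  λ_1 = 12.9083,  λ_2 = 2.0917.

Step 4 — unit eigenvector for λ_1: solve (Sigma - λ_1 I)v = 0. First row:
  (12 - 12.9083)·v_x + (3)·v_y = 0, i.e. (-0.9083)·v_x + (3)·v_y = 0,
  so v ∝ (b, λ_1 - a) = (3, 0.9083) = u.
  ||u|| = √((3)² + (0.9083)²) = √(9.8251) ≈ 3.1345,
  v_1 = u/||u|| ≈ (0.9571, 0.2898) (||v_1|| = 1).

λ_1 = 12.9083,  λ_2 = 2.0917;  v_1 ≈ (0.9571, 0.2898)


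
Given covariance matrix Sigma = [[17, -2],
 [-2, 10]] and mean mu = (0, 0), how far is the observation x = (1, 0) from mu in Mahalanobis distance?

Step 1 — centre the observation: (x - mu) = (1, 0).

Step 2 — invert Sigma. det(Sigma) = 17·10 - (-2)² = 166.
  Sigma^{-1} = (1/det) · [[d, -b], [-b, a]] = [[0.0602, 0.012],
 [0.012, 0.1024]].

Step 3 — form the quadratic (x - mu)^T · Sigma^{-1} · (x - mu):
  Sigma^{-1} · (x - mu) = (0.0602, 0.012).
  (x - mu)^T · [Sigma^{-1} · (x - mu)] = (1)·(0.0602) + (0)·(0.012) = 0.0602.

Step 4 — take square root: d = √(0.0602) ≈ 0.2454.

d(x, mu) = √(0.0602) ≈ 0.2454


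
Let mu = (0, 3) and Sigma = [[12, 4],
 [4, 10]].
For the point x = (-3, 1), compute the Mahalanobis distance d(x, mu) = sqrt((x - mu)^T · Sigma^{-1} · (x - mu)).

Step 1 — centre the observation: (x - mu) = (-3, -2).

Step 2 — invert Sigma. det(Sigma) = 12·10 - (4)² = 104.
  Sigma^{-1} = (1/det) · [[d, -b], [-b, a]] = [[0.0962, -0.0385],
 [-0.0385, 0.1154]].

Step 3 — form the quadratic (x - mu)^T · Sigma^{-1} · (x - mu):
  Sigma^{-1} · (x - mu) = (-0.2115, -0.1154).
  (x - mu)^T · [Sigma^{-1} · (x - mu)] = (-3)·(-0.2115) + (-2)·(-0.1154) = 0.8654.

Step 4 — take square root: d = √(0.8654) ≈ 0.9303.

d(x, mu) = √(0.8654) ≈ 0.9303


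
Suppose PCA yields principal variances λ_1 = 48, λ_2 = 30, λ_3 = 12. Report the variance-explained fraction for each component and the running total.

Step 1 — total variance = trace(Sigma) = Σ λ_i = 48 + 30 + 12 = 90.

Step 2 — fraction explained by component i = λ_i / Σ λ:
  PC1: 48/90 = 0.5333
  PC2: 30/90 = 0.3333
  PC3: 12/90 = 0.1333

Step 3 — cumulative fraction after k components = (λ_1 + ... + λ_k) / Σ λ:
  k = 1: 48/90 = 0.5333
  k = 2: (48 + 30)/90 = 78/90 = 0.8667
  k = 3: (48 + 30 + 12)/90 = 90/90 = 1

Summary (fraction, with percent):

explained: PC1 0.5333 (53.33%), PC2 0.3333 (33.33%), PC3 0.1333 (13.33%);  cumulative: 0.5333, 0.8667, 1


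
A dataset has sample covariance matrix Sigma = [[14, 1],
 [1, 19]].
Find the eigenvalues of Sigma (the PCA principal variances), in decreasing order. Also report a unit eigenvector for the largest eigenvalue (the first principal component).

Step 1 — characteristic polynomial of 2×2 Sigma:
  det(Sigma - λI) = λ² - trace · λ + det = 0.
  trace = 14 + 19 = 33, det = 14·19 - (1)² = 265.
Step 2 — discriminant:
  Δ = trace² - 4·det = 1089 - 1060 = 29.
Step 3 — eigenvalues:
  λ = (trace ± √Δ)/2 = (33 ± 5.3852)/2,
  λ_1 = 19.1926,  λ_2 = 13.8074.

Step 4 — unit eigenvector for λ_1: solve (Sigma - λ_1 I)v = 0. First row:
  (14 - 19.1926)·v_x + (1)·v_y = 0, i.e. (-5.1926)·v_x + (1)·v_y = 0,
  so v ∝ (b, λ_1 - a) = (1, 5.1926) = u.
  ||u|| = √((1)² + (5.1926)²) = √(27.9629) ≈ 5.288,
  v_1 = u/||u|| ≈ (0.1891, 0.982) (||v_1|| = 1).

λ_1 = 19.1926,  λ_2 = 13.8074;  v_1 ≈ (0.1891, 0.982)


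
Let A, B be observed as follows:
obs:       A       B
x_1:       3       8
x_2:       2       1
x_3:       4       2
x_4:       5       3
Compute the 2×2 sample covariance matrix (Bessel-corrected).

Step 1 — column means:
  mean(A) = (3 + 2 + 4 + 5) / 4 = 14/4 = 3.5
  mean(B) = (8 + 1 + 2 + 3) / 4 = 14/4 = 3.5

Step 2 — sample covariance S[i,j] = (1/(n-1)) · Σ_k (x_{k,i} - mean_i) · (x_{k,j} - mean_j), with n-1 = 3.
  S[A,A] = ((-0.5)·(-0.5) + (-1.5)·(-1.5) + (0.5)·(0.5) + (1.5)·(1.5)) / 3 = 5/3 = 1.6667
  S[A,B] = ((-0.5)·(4.5) + (-1.5)·(-2.5) + (0.5)·(-1.5) + (1.5)·(-0.5)) / 3 = 0/3 = 0
  S[B,B] = ((4.5)·(4.5) + (-2.5)·(-2.5) + (-1.5)·(-1.5) + (-0.5)·(-0.5)) / 3 = 29/3 = 9.6667

S is symmetric (S[j,i] = S[i,j]). Assembling:

S = [[1.6667, 0],
 [0, 9.6667]]


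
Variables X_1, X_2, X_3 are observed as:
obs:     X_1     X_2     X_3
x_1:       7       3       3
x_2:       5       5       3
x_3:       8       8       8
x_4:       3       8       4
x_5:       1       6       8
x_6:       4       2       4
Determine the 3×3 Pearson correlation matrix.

Step 1 — column means:
  mean(X_1) = (7 + 5 + 8 + 3 + 1 + 4) / 6 = 28/6 = 4.6667
  mean(X_2) = (3 + 5 + 8 + 8 + 6 + 2) / 6 = 32/6 = 5.3333
  mean(X_3) = (3 + 3 + 8 + 4 + 8 + 4) / 6 = 30/6 = 5

Step 2 — sample variances and covariances s[i,j] = (1/(n-1)) · Σ_k (x_{k,i} - mean_i) · (x_{k,j} - mean_j), with n-1 = 5:
  s[X_1,X_1] = ((2.3333)·(2.3333) + (0.3333)·(0.3333) + (3.3333)·(3.3333) + (-1.6667)·(-1.6667) + (-3.6667)·(-3.6667) + (-0.6667)·(-0.6667)) / 5 = 33.3333/5 = 6.6667
  s[X_1,X_2] = ((2.3333)·(-2.3333) + (0.3333)·(-0.3333) + (3.3333)·(2.6667) + (-1.6667)·(2.6667) + (-3.6667)·(0.6667) + (-0.6667)·(-3.3333)) / 5 = -1.3333/5 = -0.2667
  s[X_1,X_3] = ((2.3333)·(-2) + (0.3333)·(-2) + (3.3333)·(3) + (-1.6667)·(-1) + (-3.6667)·(3) + (-0.6667)·(-1)) / 5 = -4/5 = -0.8
  s[X_2,X_2] = ((-2.3333)·(-2.3333) + (-0.3333)·(-0.3333) + (2.6667)·(2.6667) + (2.6667)·(2.6667) + (0.6667)·(0.6667) + (-3.3333)·(-3.3333)) / 5 = 31.3333/5 = 6.2667
  s[X_2,X_3] = ((-2.3333)·(-2) + (-0.3333)·(-2) + (2.6667)·(3) + (2.6667)·(-1) + (0.6667)·(3) + (-3.3333)·(-1)) / 5 = 16/5 = 3.2
  s[X_3,X_3] = ((-2)·(-2) + (-2)·(-2) + (3)·(3) + (-1)·(-1) + (3)·(3) + (-1)·(-1)) / 5 = 28/5 = 5.6
  Sample standard deviations s_i = √(s[i,i]):
  s(X_1) = √(6.6667) = 2.582
  s(X_2) = √(6.2667) = 2.5033
  s(X_3) = √(5.6) = 2.3664

Step 3 — r_{ij} = s_{ij} / (s_i · s_j):
  r[X_1,X_1] = 1 (diagonal).
  r[X_1,X_2] = -0.2667 / (2.582 · 2.5033) = -0.2667 / 6.4636 = -0.0413
  r[X_1,X_3] = -0.8 / (2.582 · 2.3664) = -0.8 / 6.1101 = -0.1309
  r[X_2,X_2] = 1 (diagonal).
  r[X_2,X_3] = 3.2 / (2.5033 · 2.3664) = 3.2 / 5.924 = 0.5402
  r[X_3,X_3] = 1 (diagonal).

R is symmetric with unit diagonal. Assembling:

R = [[1, -0.0413, -0.1309],
 [-0.0413, 1, 0.5402],
 [-0.1309, 0.5402, 1]]
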